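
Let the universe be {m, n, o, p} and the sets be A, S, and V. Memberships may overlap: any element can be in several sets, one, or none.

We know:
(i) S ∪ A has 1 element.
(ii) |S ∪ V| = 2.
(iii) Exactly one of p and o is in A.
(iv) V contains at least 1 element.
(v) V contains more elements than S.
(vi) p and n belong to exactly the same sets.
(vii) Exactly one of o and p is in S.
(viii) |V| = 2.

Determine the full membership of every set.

A = {o}; S = {o}; V = {m, o}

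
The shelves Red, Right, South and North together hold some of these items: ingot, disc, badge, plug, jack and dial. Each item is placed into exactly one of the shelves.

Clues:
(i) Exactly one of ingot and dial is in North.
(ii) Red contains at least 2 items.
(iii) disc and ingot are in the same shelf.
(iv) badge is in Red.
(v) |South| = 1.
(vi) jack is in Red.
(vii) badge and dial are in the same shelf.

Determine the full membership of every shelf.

From (iv): badge ∈ Red.
From (vi): jack ∈ Red.
(vii): dial matches badge: dial ∈ Red.
(i) (exactly one): ingot ∈ North.
(iii): disc matches ingot: disc ∉ Red.
(iii): disc matches ingot: disc ∉ Right.
(iii): disc matches ingot: disc ∉ South.
(iii): disc matches ingot: disc ∈ North.
(v): only 1 candidates remain for South, so all are in.

Red = {badge, dial, jack}; Right = {}; South = {plug}; North = {disc, ingot}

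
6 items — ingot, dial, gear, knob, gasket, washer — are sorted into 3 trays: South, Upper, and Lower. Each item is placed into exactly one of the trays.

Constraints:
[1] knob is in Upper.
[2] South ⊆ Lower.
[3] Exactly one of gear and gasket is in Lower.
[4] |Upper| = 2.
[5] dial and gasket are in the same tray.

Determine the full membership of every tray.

South = {}; Upper = {gear, knob}; Lower = {dial, gasket, ingot, washer}

From (1): knob ∈ Upper.
Suppose ingot ∈ South: no assignment then satisfies all the clues, so ingot ∉ South.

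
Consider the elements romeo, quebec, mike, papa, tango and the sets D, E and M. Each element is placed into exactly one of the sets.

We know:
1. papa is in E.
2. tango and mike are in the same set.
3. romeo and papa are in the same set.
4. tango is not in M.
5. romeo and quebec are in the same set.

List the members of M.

From (1): papa ∈ E.
From (4): tango ∉ M.
(2): mike matches tango: mike ∉ M.
(3): romeo matches papa: romeo ∉ D.
(3): romeo matches papa: romeo ∈ E.
(5): quebec matches romeo: quebec ∉ D.
(5): quebec matches romeo: quebec ∈ E.

M = {}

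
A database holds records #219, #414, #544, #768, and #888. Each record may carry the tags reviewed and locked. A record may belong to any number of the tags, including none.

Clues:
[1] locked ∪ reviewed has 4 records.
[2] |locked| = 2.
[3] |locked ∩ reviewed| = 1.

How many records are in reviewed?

3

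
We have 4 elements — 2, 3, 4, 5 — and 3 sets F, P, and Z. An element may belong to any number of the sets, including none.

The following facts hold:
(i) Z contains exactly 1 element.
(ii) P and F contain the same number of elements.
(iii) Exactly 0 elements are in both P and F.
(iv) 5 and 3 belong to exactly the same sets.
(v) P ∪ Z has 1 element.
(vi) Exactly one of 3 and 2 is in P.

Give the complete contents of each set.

F = {4}; P = {2}; Z = {2}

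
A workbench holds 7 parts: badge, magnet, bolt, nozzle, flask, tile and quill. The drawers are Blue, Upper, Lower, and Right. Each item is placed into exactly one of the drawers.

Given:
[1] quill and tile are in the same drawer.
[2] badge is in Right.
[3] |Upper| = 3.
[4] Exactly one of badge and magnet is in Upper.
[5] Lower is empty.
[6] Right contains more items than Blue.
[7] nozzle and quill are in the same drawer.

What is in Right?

Right = {badge, nozzle, quill, tile}

From (2): badge ∈ Right.
(4) (exactly one): magnet ∈ Upper.
(5): Lower already has 0, so the rest are out.
Suppose bolt ∈ Right: no assignment then satisfies all the clues, so bolt ∉ Right.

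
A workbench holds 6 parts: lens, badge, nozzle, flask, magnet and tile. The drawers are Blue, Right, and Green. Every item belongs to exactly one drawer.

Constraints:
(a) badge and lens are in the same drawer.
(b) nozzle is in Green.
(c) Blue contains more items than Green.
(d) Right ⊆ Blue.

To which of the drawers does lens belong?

From (b): nozzle ∈ Green.
Suppose lens ∉ Blue: no assignment then satisfies all the clues, so lens ∈ Blue.

lens: Blue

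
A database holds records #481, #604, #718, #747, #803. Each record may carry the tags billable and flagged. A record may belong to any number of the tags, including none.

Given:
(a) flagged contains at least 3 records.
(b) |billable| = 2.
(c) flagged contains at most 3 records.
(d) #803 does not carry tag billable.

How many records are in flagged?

3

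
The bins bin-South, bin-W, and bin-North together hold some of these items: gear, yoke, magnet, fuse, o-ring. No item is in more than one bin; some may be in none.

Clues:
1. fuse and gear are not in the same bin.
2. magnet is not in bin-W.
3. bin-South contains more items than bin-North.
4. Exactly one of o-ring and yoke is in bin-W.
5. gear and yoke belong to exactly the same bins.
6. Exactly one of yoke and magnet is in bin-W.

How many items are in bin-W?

From (2): magnet ∉ bin-W.
(6) (exactly one): yoke ∈ bin-W.
(4) (exactly one): o-ring ∉ bin-W.
(5): gear matches yoke: gear ∉ bin-South.
(5): gear matches yoke: gear ∈ bin-W.
(1): fuse ∉ bin-W.

2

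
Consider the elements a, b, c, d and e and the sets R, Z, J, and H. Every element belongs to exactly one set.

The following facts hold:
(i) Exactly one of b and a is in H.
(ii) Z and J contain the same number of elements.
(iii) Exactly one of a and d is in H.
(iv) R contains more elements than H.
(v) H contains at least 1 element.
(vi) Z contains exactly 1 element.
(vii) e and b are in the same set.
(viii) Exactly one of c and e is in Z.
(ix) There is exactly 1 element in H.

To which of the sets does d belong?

d: J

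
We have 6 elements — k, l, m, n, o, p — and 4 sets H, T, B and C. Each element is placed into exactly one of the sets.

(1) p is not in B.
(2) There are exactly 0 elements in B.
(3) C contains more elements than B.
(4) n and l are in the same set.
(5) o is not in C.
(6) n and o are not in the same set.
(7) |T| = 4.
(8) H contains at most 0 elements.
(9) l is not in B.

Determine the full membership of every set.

H = {}; T = {k, m, o, p}; B = {}; C = {l, n}

From (1): p ∉ B.
From (5): o ∉ C.
From (9): l ∉ B.
(2): B already has 0, so the rest are out.
(8): H already has 0, so the rest are out.
Only one set left: o ∈ T.
(6): n ∉ T.
Only one set left: n ∈ C.
(4): l matches n: l ∉ T.
(4): l matches n: l ∈ C.
(7): only 4 candidates remain for T, so all are in.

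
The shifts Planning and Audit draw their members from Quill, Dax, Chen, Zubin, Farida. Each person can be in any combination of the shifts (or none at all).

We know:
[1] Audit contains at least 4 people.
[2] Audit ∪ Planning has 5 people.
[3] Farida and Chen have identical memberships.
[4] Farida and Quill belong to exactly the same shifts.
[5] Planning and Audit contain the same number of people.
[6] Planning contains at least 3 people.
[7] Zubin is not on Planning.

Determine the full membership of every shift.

Planning = {Chen, Dax, Farida, Quill}; Audit = {Chen, Farida, Quill, Zubin}

From (7): Zubin ∉ Planning.
Suppose Quill ∉ Planning: no assignment then satisfies all the clues, so Quill ∈ Planning.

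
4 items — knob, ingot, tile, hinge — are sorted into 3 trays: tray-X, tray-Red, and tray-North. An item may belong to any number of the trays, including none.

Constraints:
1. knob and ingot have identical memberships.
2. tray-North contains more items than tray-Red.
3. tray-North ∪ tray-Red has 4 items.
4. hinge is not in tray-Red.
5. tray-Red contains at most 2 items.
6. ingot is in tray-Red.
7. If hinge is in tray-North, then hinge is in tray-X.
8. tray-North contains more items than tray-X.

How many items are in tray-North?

4

From (4): hinge ∉ tray-Red.
From (6): ingot ∈ tray-Red.
(1): knob matches ingot: knob ∈ tray-Red.
(5): tray-Red already has 2, so the rest are out.
Suppose knob ∉ tray-North: no assignment then satisfies all the clues, so knob ∈ tray-North.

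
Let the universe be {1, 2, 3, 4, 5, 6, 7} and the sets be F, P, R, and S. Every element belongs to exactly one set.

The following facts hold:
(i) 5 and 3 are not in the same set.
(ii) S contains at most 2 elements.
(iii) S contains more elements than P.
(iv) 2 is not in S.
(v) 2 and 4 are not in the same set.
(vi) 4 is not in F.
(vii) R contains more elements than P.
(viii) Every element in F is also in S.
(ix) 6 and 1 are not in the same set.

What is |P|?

From (iv): 2 ∉ S.
From (vi): 4 ∉ F.
(viii) contrapositive: 2 ∉ F.
Suppose 1 ∈ F: no assignment then satisfies all the clues, so 1 ∉ F.

1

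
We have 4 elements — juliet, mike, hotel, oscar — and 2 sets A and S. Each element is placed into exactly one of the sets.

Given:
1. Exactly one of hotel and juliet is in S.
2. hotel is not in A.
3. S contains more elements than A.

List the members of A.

A = {juliet}

From (2): hotel ∉ A.
Only one set left: hotel ∈ S.
(1) (exactly one): juliet ∉ S.
Only one set left: juliet ∈ A.
Suppose mike ∈ A: no assignment then satisfies all the clues, so mike ∉ A.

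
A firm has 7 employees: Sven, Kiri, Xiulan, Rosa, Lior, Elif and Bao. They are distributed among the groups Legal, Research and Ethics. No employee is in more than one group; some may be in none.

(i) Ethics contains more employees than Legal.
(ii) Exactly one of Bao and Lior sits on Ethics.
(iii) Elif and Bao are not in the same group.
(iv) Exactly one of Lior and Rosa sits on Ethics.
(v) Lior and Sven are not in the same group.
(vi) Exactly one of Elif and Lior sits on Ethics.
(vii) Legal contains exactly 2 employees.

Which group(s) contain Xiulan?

Xiulan: Ethics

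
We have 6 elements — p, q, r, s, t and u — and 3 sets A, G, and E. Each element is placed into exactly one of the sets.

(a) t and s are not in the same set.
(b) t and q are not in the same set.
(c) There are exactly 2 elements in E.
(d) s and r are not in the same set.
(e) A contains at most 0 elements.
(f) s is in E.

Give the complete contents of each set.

From (f): s ∈ E.
(a): t ∉ E.
(d): r ∉ E.
(e): A already has 0, so the rest are out.
Only one set left: r ∈ G.
Only one set left: t ∈ G.
(b): q ∉ G.
Only one set left: q ∈ E.
(c): E already has 2, so the rest are out.
Only one set left: p ∈ G.
Only one set left: u ∈ G.

A = {}; G = {p, r, t, u}; E = {q, s}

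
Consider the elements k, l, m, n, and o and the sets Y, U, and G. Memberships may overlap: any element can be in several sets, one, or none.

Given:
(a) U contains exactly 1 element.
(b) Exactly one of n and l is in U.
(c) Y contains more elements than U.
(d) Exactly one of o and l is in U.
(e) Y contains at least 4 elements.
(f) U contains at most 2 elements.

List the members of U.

U = {l}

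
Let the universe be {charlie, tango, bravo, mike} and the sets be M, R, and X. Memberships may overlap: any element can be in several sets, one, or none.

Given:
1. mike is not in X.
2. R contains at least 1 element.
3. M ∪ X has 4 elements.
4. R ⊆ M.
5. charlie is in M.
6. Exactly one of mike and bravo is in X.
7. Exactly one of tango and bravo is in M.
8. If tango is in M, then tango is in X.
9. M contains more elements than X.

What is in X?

X = {bravo, tango}

From (1): mike ∉ X.
From (5): charlie ∈ M.
(6) (exactly one): bravo ∈ X.
Suppose charlie ∈ X: no assignment then satisfies all the clues, so charlie ∉ X.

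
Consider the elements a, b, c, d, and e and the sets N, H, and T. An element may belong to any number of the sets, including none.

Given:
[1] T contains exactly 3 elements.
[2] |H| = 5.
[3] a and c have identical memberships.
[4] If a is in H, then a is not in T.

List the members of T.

(2): only 5 candidates remain for H, so all are in.
(4): a ∉ T.
(3): c matches a: c ∉ T.
(1): only 3 candidates remain for T, so all are in.

T = {b, d, e}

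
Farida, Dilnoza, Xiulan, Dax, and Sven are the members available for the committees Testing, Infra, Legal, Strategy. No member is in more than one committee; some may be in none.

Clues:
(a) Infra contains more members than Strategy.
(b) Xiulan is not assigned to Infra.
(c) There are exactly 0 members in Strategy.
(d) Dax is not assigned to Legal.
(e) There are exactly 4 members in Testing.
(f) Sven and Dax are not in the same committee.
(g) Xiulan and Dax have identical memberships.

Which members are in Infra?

Infra = {Sven}

From (b): Xiulan ∉ Infra.
From (d): Dax ∉ Legal.
(c): Strategy already has 0, so the rest are out.
(g): Dax matches Xiulan: Dax ∉ Infra.
(g): Xiulan matches Dax: Xiulan ∉ Legal.
Suppose Farida ∈ Infra: no assignment then satisfies all the clues, so Farida ∉ Infra.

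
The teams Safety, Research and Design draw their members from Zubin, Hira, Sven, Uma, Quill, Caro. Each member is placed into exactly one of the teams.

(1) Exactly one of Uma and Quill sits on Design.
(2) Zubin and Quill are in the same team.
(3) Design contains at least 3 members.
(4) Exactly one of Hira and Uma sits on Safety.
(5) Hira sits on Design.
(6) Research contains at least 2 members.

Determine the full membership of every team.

Safety = {Uma}; Research = {Caro, Sven}; Design = {Hira, Quill, Zubin}

From (5): Hira ∈ Design.
(4) (exactly one): Uma ∈ Safety.
(1) (exactly one): Quill ∈ Design.
(2): Zubin matches Quill: Zubin ∉ Safety.
(2): Zubin matches Quill: Zubin ∉ Research.
(2): Zubin matches Quill: Zubin ∈ Design.
(6): only 2 candidates remain for Research, so all are in.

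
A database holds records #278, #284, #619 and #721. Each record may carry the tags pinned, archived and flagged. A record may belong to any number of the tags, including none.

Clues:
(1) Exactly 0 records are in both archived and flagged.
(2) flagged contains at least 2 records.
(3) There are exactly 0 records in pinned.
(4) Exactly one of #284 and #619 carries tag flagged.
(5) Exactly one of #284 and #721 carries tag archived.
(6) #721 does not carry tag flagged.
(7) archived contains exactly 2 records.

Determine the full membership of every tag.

pinned = {}; archived = {#619, #721}; flagged = {#278, #284}

From (6): #721 ∉ flagged.
(3): pinned already has 0, so the rest are out.
Suppose #278 ∈ archived: no assignment then satisfies all the clues, so #278 ∉ archived.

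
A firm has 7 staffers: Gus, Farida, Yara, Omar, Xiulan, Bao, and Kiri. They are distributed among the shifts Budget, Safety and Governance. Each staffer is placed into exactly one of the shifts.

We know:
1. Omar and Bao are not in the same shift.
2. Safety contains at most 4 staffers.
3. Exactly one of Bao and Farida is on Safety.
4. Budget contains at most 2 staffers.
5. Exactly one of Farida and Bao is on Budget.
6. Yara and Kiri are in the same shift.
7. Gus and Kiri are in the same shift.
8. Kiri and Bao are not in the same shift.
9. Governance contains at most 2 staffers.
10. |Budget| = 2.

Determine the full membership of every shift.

Budget = {Bao, Xiulan}; Safety = {Farida, Gus, Kiri, Yara}; Governance = {Omar}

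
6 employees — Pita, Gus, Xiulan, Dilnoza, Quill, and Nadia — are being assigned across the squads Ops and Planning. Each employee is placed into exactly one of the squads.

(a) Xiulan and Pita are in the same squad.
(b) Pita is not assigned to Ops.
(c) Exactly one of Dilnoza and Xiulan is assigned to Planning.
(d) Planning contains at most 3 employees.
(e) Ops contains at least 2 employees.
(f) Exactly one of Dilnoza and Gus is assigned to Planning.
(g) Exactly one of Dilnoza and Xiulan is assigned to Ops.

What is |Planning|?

From (b): Pita ∉ Ops.
(a): Xiulan matches Pita: Xiulan ∉ Ops.
(g) (exactly one): Dilnoza ∈ Ops.
Only one squad left: Pita ∈ Planning.
Only one squad left: Xiulan ∈ Planning.
(f) (exactly one): Gus ∈ Planning.
(d): Planning already has 3, so the rest are out.
Only one squad left: Quill ∈ Ops.
Only one squad left: Nadia ∈ Ops.

3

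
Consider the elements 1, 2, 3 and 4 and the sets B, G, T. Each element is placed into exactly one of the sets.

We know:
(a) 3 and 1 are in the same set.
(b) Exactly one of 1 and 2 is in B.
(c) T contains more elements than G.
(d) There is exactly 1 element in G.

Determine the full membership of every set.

B = {2}; G = {4}; T = {1, 3}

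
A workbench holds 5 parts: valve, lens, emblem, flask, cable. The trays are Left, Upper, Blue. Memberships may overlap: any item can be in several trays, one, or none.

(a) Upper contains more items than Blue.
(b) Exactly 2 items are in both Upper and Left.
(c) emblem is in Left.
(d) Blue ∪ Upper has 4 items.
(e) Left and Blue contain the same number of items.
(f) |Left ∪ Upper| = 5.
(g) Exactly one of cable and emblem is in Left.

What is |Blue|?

3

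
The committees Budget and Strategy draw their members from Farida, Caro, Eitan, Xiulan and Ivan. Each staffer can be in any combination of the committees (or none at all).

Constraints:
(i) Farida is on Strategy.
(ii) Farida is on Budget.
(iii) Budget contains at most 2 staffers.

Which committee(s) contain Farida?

Farida: Budget, Strategy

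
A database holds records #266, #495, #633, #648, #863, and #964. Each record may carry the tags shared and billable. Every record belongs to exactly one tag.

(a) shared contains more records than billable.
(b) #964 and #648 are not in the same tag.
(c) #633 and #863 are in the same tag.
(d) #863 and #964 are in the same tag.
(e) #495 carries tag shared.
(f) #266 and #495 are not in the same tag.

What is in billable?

billable = {#266, #648}

From (e): #495 ∈ shared.
(f): #266 ∉ shared.
Only one tag left: #266 ∈ billable.
Suppose #633 ∈ billable: no assignment then satisfies all the clues, so #633 ∉ billable.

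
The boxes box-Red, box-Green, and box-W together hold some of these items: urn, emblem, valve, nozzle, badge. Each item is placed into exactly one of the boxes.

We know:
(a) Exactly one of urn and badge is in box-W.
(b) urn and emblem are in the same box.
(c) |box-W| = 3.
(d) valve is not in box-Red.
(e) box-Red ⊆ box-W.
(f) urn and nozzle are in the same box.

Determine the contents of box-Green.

box-Green = {badge, valve}

From (d): valve ∉ box-Red.
Suppose urn ∈ box-Green: no assignment then satisfies all the clues, so urn ∉ box-Green.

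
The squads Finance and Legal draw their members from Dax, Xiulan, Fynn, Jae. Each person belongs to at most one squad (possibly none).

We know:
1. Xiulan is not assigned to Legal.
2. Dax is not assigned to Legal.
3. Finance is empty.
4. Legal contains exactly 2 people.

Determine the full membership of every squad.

Finance = {}; Legal = {Fynn, Jae}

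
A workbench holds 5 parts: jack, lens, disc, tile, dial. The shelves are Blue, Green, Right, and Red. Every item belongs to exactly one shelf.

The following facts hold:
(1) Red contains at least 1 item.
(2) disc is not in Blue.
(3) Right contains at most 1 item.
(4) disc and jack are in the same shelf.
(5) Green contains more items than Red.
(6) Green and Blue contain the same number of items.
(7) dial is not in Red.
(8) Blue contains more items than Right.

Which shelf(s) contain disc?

From (2): disc ∉ Blue.
From (7): dial ∉ Red.
(4): jack matches disc: jack ∉ Blue.
Suppose disc ∉ Green: no assignment then satisfies all the clues, so disc ∈ Green.

disc: Green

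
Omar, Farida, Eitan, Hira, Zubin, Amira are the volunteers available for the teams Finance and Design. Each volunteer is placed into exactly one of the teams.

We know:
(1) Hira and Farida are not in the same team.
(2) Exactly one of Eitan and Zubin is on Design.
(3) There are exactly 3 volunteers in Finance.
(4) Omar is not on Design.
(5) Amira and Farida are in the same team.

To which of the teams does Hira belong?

Hira: Finance

From (4): Omar ∉ Design.
Only one team left: Omar ∈ Finance.
Suppose Hira ∉ Finance: no assignment then satisfies all the clues, so Hira ∈ Finance.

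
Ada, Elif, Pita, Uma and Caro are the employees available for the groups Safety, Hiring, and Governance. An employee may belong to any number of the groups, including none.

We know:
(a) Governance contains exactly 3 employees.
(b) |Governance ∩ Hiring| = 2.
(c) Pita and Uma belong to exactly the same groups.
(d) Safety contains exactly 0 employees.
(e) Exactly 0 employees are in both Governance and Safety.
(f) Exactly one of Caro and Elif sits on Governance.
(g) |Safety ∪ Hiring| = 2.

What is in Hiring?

(d): Safety already has 0, so the rest are out.
Suppose Ada ∈ Hiring: no assignment then satisfies all the clues, so Ada ∉ Hiring.

Hiring = {Pita, Uma}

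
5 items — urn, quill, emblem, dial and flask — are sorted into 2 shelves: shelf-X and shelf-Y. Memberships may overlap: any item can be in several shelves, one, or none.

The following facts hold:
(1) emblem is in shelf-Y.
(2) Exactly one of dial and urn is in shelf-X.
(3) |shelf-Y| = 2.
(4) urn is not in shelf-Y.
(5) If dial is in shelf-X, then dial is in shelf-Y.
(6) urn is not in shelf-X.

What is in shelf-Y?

shelf-Y = {dial, emblem}

From (1): emblem ∈ shelf-Y.
From (4): urn ∉ shelf-Y.
From (6): urn ∉ shelf-X.
(2) (exactly one): dial ∈ shelf-X.
(5): dial ∈ shelf-Y.
(3): shelf-Y already has 2, so the rest are out.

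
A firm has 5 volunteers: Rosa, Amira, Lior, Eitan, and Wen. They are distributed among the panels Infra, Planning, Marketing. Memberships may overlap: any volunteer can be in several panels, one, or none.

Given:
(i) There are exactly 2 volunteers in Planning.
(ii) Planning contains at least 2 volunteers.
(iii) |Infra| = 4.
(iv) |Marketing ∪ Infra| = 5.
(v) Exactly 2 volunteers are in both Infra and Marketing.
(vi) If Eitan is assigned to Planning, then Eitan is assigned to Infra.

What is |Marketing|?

3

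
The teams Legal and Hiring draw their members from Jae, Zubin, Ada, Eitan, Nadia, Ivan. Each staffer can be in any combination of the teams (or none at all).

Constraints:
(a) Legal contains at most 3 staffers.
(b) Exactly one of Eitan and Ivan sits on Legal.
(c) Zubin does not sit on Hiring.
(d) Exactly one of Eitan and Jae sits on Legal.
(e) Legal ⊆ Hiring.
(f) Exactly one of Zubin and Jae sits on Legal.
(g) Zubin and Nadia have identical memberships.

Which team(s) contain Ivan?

Ivan: Hiring, Legal

From (c): Zubin ∉ Hiring.
(e) contrapositive: Zubin ∉ Legal.
(f) (exactly one): Jae ∈ Legal.
(g): Nadia matches Zubin: Nadia ∉ Legal.
(g): Nadia matches Zubin: Nadia ∉ Hiring.
(d) (exactly one): Eitan ∉ Legal.
(e) with Jae ∈ Legal: Jae ∈ Hiring.
(b) (exactly one): Ivan ∈ Legal.
(e) with Ivan ∈ Legal: Ivan ∈ Hiring.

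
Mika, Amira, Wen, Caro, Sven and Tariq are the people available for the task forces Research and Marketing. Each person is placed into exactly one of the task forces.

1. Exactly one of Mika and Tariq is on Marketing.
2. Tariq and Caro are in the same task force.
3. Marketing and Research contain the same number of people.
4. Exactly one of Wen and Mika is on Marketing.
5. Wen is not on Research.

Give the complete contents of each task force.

Research = {Amira, Mika, Sven}; Marketing = {Caro, Tariq, Wen}

From (5): Wen ∉ Research.
Only one task force left: Wen ∈ Marketing.
(4) (exactly one): Mika ∉ Marketing.
Only one task force left: Mika ∈ Research.
(1) (exactly one): Tariq ∈ Marketing.
(2): Caro matches Tariq: Caro ∉ Research.
(2): Caro matches Tariq: Caro ∈ Marketing.
Suppose Amira ∉ Research: no assignment then satisfies all the clues, so Amira ∈ Research.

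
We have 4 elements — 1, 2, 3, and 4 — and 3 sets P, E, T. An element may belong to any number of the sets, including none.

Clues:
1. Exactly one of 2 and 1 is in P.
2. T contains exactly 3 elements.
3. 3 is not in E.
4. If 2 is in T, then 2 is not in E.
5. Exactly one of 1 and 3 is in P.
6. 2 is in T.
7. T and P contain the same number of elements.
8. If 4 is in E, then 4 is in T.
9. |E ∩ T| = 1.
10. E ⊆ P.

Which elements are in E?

E = {4}

From (3): 3 ∉ E.
From (6): 2 ∈ T.
(4): 2 ∉ E.
Suppose 1 ∈ E: no assignment then satisfies all the clues, so 1 ∉ E.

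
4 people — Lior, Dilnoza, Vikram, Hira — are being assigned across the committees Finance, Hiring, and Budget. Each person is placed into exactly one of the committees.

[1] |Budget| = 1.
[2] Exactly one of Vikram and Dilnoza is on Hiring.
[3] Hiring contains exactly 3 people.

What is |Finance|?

0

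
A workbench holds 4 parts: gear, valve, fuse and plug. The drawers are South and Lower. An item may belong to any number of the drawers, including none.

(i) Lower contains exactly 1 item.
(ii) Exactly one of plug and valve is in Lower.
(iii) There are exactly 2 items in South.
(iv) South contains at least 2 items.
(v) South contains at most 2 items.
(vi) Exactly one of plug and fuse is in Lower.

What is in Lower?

Lower = {plug}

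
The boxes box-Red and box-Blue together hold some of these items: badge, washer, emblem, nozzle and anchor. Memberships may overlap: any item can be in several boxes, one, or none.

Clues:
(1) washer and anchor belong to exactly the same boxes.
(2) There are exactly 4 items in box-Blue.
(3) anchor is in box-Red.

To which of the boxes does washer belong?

From (3): anchor ∈ box-Red.
(1): washer matches anchor: washer ∈ box-Red.
Suppose washer ∉ box-Blue: no assignment then satisfies all the clues, so washer ∈ box-Blue.

washer: box-Blue, box-Red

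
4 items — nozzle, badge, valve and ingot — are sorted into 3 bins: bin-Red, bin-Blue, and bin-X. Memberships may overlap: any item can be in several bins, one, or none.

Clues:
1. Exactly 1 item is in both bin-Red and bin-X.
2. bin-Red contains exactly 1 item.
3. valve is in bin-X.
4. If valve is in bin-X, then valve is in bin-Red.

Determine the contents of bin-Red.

bin-Red = {valve}

From (3): valve ∈ bin-X.
(4): valve ∈ bin-Red.
(2): bin-Red already has 1, so the rest are out.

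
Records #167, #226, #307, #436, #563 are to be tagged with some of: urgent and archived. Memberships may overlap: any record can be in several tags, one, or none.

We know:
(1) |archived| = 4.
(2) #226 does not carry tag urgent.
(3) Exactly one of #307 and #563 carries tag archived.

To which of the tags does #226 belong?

From (2): #226 ∉ urgent.
Suppose #226 ∉ archived: no assignment then satisfies all the clues, so #226 ∈ archived.

#226: archived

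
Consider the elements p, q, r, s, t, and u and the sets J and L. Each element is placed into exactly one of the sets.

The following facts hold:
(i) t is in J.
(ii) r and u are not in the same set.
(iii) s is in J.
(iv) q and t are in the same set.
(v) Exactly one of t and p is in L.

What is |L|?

2

From (i): t ∈ J.
From (iii): s ∈ J.
(iv): q matches t: q ∈ J.
(v) (exactly one): p ∈ L.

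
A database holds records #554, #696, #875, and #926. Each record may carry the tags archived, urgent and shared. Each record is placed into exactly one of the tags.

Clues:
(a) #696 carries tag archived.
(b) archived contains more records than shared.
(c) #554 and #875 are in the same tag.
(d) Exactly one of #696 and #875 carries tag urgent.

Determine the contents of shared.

shared = {}

From (a): #696 ∈ archived.
(d) (exactly one): #875 ∈ urgent.
(c): #554 matches #875: #554 ∉ archived.
(c): #554 matches #875: #554 ∈ urgent.
Suppose #926 ∈ shared: no assignment then satisfies all the clues, so #926 ∉ shared.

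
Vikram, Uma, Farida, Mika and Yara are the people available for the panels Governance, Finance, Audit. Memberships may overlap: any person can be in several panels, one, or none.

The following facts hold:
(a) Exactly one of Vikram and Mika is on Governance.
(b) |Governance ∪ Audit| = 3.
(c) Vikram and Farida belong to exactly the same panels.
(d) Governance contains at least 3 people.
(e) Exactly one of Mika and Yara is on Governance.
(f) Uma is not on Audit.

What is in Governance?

Governance = {Farida, Vikram, Yara}

From (f): Uma ∉ Audit.
Suppose Vikram ∉ Governance: no assignment then satisfies all the clues, so Vikram ∈ Governance.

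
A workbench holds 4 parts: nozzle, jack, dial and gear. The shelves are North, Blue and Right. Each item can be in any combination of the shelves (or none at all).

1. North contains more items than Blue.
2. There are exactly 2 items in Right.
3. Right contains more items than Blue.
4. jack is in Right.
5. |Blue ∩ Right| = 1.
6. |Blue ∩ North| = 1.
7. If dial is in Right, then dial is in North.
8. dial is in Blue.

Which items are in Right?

Right = {dial, jack}

From (4): jack ∈ Right.
From (8): dial ∈ Blue.
Suppose nozzle ∈ Right: no assignment then satisfies all the clues, so nozzle ∉ Right.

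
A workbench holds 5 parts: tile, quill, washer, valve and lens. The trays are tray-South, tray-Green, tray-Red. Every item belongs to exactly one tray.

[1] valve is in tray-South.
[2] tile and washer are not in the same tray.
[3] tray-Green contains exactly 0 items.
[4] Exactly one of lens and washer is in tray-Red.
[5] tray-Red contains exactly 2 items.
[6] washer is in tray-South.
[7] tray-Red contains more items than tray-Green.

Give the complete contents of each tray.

From (1): valve ∈ tray-South.
From (6): washer ∈ tray-South.
(2): tile ∉ tray-South.
(3): tray-Green already has 0, so the rest are out.
(4) (exactly one): lens ∈ tray-Red.
Only one tray left: tile ∈ tray-Red.
(5): tray-Red already has 2, so the rest are out.
Only one tray left: quill ∈ tray-South.

tray-South = {quill, valve, washer}; tray-Green = {}; tray-Red = {lens, tile}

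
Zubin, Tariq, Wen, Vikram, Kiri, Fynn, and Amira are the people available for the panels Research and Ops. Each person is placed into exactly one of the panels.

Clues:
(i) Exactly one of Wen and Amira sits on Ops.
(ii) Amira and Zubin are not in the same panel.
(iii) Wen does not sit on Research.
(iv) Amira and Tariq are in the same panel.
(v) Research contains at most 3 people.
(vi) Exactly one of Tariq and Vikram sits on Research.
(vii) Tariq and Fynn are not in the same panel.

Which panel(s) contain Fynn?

From (iii): Wen ∉ Research.
Only one panel left: Wen ∈ Ops.
(i) (exactly one): Amira ∉ Ops.
(iv): Tariq matches Amira: Tariq ∉ Ops.
Only one panel left: Tariq ∈ Research.
Only one panel left: Amira ∈ Research.
(ii): Zubin ∉ Research.
(vi) (exactly one): Vikram ∉ Research.
(vii): Fynn ∉ Research.
Only one panel left: Zubin ∈ Ops.
Only one panel left: Vikram ∈ Ops.
Only one panel left: Fynn ∈ Ops.

Fynn: Ops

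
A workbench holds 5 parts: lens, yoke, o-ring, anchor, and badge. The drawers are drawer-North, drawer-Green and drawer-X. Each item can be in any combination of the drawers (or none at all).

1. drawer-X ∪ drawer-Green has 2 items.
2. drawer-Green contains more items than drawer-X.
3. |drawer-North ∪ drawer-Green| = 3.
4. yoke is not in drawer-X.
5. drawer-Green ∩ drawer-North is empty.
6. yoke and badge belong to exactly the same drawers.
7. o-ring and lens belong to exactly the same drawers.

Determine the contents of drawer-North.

drawer-North = {anchor}

From (4): yoke ∉ drawer-X.
(6): badge matches yoke: badge ∉ drawer-X.
Suppose lens ∈ drawer-North: no assignment then satisfies all the clues, so lens ∉ drawer-North.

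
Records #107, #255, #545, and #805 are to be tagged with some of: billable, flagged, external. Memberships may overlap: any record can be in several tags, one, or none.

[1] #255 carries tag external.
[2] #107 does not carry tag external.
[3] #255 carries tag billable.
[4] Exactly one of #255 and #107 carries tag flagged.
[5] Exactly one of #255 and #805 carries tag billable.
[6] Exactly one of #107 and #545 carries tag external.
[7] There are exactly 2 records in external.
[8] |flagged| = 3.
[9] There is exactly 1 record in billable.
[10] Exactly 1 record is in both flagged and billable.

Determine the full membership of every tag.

billable = {#255}; flagged = {#255, #545, #805}; external = {#255, #545}

From (1): #255 ∈ external.
From (2): #107 ∉ external.
From (3): #255 ∈ billable.
(5) (exactly one): #805 ∉ billable.
(6) (exactly one): #545 ∈ external.
(7): external already has 2, so the rest are out.
(9): billable already has 1, so the rest are out.
Suppose #107 ∈ flagged: no assignment then satisfies all the clues, so #107 ∉ flagged.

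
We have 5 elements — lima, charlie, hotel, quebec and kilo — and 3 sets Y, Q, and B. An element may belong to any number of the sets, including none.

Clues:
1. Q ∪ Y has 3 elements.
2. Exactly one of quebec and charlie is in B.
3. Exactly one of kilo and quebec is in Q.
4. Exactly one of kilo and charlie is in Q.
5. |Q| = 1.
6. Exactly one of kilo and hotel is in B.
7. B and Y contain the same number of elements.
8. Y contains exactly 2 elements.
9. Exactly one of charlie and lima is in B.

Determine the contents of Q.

Q = {kilo}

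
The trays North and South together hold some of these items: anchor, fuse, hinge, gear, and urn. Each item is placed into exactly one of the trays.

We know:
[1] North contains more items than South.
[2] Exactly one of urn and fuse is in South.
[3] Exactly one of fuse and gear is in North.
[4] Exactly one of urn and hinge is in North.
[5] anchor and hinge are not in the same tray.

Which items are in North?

North = {anchor, gear, urn}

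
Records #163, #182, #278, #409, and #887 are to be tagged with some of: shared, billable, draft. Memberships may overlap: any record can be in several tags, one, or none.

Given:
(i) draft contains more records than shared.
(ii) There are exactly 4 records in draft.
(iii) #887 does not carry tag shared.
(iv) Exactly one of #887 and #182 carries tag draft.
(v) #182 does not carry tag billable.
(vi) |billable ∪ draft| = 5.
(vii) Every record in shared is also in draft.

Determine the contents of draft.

From (iii): #887 ∉ shared.
From (v): #182 ∉ billable.
Suppose #163 ∉ draft: no assignment then satisfies all the clues, so #163 ∈ draft.

draft = {#163, #182, #278, #409}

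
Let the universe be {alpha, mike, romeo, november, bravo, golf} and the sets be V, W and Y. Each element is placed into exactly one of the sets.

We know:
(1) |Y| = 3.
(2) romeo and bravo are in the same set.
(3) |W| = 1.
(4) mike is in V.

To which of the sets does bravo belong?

bravo: Y

From (4): mike ∈ V.
Suppose bravo ∈ V: no assignment then satisfies all the clues, so bravo ∉ V.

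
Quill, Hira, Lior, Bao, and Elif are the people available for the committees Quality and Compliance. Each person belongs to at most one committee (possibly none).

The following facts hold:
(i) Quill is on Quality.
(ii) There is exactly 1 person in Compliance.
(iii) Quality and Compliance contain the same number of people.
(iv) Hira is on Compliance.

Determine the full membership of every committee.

Quality = {Quill}; Compliance = {Hira}

From (i): Quill ∈ Quality.
From (iv): Hira ∈ Compliance.
(ii): Compliance already has 1, so the rest are out.
Suppose Lior ∈ Quality: no assignment then satisfies all the clues, so Lior ∉ Quality.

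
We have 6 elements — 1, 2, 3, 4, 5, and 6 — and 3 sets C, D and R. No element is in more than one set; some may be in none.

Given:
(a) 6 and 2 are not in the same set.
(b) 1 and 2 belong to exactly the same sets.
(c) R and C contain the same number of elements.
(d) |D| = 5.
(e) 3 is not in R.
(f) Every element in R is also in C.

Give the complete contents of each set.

C = {}; D = {1, 2, 3, 4, 5}; R = {}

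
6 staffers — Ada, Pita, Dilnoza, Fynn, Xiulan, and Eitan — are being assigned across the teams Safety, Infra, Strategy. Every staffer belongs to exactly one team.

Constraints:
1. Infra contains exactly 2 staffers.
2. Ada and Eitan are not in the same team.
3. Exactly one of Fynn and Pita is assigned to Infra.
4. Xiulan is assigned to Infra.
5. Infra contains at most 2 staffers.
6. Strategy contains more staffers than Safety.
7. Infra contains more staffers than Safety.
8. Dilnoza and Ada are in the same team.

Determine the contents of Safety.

Safety = {Eitan}

From (4): Xiulan ∈ Infra.
Suppose Ada ∈ Safety: no assignment then satisfies all the clues, so Ada ∉ Safety.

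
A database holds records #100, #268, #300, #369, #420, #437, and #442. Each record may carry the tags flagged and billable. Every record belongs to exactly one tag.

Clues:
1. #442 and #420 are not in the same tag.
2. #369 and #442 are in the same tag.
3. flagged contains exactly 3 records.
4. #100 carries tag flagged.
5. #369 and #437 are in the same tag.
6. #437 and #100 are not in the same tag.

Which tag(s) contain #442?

From (4): #100 ∈ flagged.
(6): #437 ∉ flagged.
Only one tag left: #437 ∈ billable.
(5): #369 matches #437: #369 ∉ flagged.
(5): #369 matches #437: #369 ∈ billable.
(2): #442 matches #369: #442 ∉ flagged.
(2): #442 matches #369: #442 ∈ billable.
(1): #420 ∉ billable.
Only one tag left: #420 ∈ flagged.

#442: billable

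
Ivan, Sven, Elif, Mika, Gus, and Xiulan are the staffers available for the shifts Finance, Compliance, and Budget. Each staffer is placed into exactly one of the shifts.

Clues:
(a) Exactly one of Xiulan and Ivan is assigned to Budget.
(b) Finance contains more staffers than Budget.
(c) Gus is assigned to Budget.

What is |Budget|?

2

From (c): Gus ∈ Budget.
Suppose Sven ∈ Budget: no assignment then satisfies all the clues, so Sven ∉ Budget.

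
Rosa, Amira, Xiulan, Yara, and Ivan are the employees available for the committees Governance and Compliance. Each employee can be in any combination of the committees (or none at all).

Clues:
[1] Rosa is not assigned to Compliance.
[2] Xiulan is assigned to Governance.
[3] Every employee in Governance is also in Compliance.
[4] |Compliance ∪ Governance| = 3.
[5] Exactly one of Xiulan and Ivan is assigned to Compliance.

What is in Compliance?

Compliance = {Amira, Xiulan, Yara}

From (1): Rosa ∉ Compliance.
From (2): Xiulan ∈ Governance.
(3) contrapositive: Rosa ∉ Governance.
(3) with Xiulan ∈ Governance: Xiulan ∈ Compliance.
(5) (exactly one): Ivan ∉ Compliance.
(3) contrapositive: Ivan ∉ Governance.
Suppose Amira ∉ Compliance: no assignment then satisfies all the clues, so Amira ∈ Compliance.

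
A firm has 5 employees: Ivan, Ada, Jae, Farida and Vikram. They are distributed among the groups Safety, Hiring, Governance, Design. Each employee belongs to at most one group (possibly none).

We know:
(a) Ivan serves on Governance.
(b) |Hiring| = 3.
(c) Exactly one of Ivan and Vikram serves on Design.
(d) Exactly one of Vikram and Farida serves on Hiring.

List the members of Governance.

From (a): Ivan ∈ Governance.
(c) (exactly one): Vikram ∈ Design.
(d) (exactly one): Farida ∈ Hiring.
(b): only 3 candidates remain for Hiring, so all are in.

Governance = {Ivan}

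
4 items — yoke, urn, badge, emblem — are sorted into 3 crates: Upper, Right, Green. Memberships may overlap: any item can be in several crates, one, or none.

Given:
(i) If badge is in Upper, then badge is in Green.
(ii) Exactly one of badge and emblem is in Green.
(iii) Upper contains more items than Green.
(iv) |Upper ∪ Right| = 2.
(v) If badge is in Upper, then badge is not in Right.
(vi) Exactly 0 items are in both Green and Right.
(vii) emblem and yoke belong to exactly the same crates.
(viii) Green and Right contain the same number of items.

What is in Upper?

Upper = {badge, urn}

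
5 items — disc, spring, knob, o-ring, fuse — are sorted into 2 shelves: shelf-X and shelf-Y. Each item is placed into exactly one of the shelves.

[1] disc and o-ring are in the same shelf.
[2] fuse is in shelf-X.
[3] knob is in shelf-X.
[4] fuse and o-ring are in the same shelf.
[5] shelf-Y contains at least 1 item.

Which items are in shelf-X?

From (2): fuse ∈ shelf-X.
From (3): knob ∈ shelf-X.
(4): o-ring matches fuse: o-ring ∈ shelf-X.
(1): disc matches o-ring: disc ∈ shelf-X.
(5): only 1 candidates remain for shelf-Y, so all are in.

shelf-X = {disc, fuse, knob, o-ring}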